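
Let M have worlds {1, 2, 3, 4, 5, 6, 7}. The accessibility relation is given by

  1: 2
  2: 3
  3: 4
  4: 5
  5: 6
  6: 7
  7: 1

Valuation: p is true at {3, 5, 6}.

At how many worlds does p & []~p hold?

2

1: p is F, []~p is T. ✗
2: p is F, []~p is F. ✗
3: p is T, []~p is T. ✓
4: p is F, []~p is F. ✗
5: p is T, []~p is F. ✗
6: p is T, []~p is T. ✓
7: p is F, []~p is T. ✗
Satisfying worlds: {3, 6}.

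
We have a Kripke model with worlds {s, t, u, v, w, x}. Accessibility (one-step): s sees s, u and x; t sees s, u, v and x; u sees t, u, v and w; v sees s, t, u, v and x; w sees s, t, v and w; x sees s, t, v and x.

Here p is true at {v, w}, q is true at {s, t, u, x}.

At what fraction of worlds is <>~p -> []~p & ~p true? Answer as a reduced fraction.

1/6

s: <>~p is T, []~p & ~p is T. ✓
t: <>~p is T, []~p & ~p is F. ✗
u: <>~p is T, []~p & ~p is F. ✗
v: <>~p is T, []~p & ~p is F. ✗
w: <>~p is T, []~p & ~p is F. ✗
x: <>~p is T, []~p & ~p is F. ✗
That's 1 of 6 worlds, so 1/6.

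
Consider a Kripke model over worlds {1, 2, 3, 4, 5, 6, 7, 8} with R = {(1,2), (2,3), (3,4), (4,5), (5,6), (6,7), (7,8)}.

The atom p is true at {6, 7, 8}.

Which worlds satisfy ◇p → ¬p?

1: ◇p is F, ¬p is T. ✓
2: ◇p is F, ¬p is T. ✓
3: ◇p is F, ¬p is T. ✓
4: ◇p is F, ¬p is T. ✓
5: ◇p is T, ¬p is T. ✓
6: ◇p is T, ¬p is F. ✗
7: ◇p is T, ¬p is F. ✗
8: ◇p is F, ¬p is F. ✓

{1, 2, 3, 4, 5, 8}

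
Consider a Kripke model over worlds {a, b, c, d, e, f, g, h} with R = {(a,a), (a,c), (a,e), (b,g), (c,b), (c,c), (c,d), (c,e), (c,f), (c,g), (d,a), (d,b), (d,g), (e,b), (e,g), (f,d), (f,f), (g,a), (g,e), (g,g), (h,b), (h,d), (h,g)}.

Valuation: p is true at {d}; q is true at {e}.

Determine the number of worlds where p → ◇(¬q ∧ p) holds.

a: p is F, ◇(¬q ∧ p) is F. ✓
b: p is F, ◇(¬q ∧ p) is F. ✓
c: p is F, ◇(¬q ∧ p) is T. ✓
d: p is T, ◇(¬q ∧ p) is F. ✗
e: p is F, ◇(¬q ∧ p) is F. ✓
f: p is F, ◇(¬q ∧ p) is T. ✓
g: p is F, ◇(¬q ∧ p) is F. ✓
h: p is F, ◇(¬q ∧ p) is T. ✓
Satisfying worlds: {a, b, c, e, f, g, h}.

7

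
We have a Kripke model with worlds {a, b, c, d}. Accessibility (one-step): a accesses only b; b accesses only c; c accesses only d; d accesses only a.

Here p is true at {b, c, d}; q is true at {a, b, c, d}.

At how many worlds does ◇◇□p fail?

1

a: successors {b}; ◇□p there: b:T. ✓
b: successors {c}; ◇□p there: c:F. ✗
c: successors {d}; ◇□p there: d:T. ✓
d: successors {a}; ◇□p there: a:T. ✓
Satisfying worlds: {a, c, d}.
So ◇◇□p fails at the other 1 world.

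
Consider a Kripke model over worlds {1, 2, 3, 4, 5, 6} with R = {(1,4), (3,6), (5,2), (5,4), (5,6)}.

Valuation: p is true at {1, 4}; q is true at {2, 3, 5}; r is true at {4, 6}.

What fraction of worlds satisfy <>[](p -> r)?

1: successors {4}; [](p -> r) there: 4:T. ✓
2: no successors, so <>[](p -> r) fails. ✗
3: successors {6}; [](p -> r) there: 6:T. ✓
4: no successors, so <>[](p -> r) fails. ✗
5: successors {2, 4, 6}; [](p -> r) there: 2:T, 4:T, 6:T. ✓
6: no successors, so <>[](p -> r) fails. ✗
That's 3 of 6 worlds, so 3/6 = 1/2.

1/2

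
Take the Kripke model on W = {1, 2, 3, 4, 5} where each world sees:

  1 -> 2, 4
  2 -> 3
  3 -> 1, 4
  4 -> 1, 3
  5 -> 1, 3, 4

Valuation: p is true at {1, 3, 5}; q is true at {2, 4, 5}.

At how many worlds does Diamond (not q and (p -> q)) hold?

1: successors {2, 4}; not q and (p -> q) there: 2:F, 4:F. ✗
2: successors {3}; not q and (p -> q) there: 3:F. ✗
3: successors {1, 4}; not q and (p -> q) there: 1:F, 4:F. ✗
4: successors {1, 3}; not q and (p -> q) there: 1:F, 3:F. ✗
5: successors {1, 3, 4}; not q and (p -> q) there: 1:F, 3:F, 4:F. ✗
Satisfying worlds: ∅.

0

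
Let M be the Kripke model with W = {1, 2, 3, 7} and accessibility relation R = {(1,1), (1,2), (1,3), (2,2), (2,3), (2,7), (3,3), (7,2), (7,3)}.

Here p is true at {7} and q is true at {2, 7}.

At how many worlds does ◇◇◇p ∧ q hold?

1: ◇◇◇p is T, q is F. ✗
2: ◇◇◇p is T, q is T. ✓
3: ◇◇◇p is F, q is F. ✗
7: ◇◇◇p is T, q is T. ✓
Satisfying worlds: {2, 7}.

2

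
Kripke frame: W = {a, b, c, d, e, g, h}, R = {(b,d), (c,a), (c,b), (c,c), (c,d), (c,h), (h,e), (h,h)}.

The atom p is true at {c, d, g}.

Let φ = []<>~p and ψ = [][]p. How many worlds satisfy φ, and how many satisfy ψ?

4 and 5

For []<>~p:
a: no successors, so []<>~p holds vacuously. ✓
b: successors {d}; <>~p there: d:F. ✗
c: successors {a, b, c, d, h}; <>~p there: a:F, b:F, c:T, d:F, h:T. ✗
d: no successors, so []<>~p holds vacuously. ✓
e: no successors, so []<>~p holds vacuously. ✓
g: no successors, so []<>~p holds vacuously. ✓
h: successors {e, h}; <>~p there: e:F, h:T. ✗
— 4 worlds.
For [][]p:
a: no successors, so [][]p holds vacuously. ✓
b: successors {d}; []p there: d:T. ✓
c: successors {a, b, c, d, h}; []p there: a:T, b:T, c:F, d:T, h:F. ✗
d: no successors, so [][]p holds vacuously. ✓
e: no successors, so [][]p holds vacuously. ✓
g: no successors, so [][]p holds vacuously. ✓
h: successors {e, h}; []p there: e:T, h:F. ✗
— 5 worlds.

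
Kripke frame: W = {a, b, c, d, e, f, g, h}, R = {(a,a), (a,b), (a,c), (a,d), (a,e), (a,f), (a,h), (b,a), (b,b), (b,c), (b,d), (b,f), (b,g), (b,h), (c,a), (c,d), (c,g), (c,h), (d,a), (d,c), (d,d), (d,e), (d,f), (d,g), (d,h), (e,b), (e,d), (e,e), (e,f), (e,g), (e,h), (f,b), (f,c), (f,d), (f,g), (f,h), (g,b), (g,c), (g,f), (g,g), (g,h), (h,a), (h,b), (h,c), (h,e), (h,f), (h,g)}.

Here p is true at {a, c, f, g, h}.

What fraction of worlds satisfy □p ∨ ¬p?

3/8

a: □p is F, ¬p is F. ✗
b: □p is F, ¬p is T. ✓
c: □p is F, ¬p is F. ✗
d: □p is F, ¬p is T. ✓
e: □p is F, ¬p is T. ✓
f: □p is F, ¬p is F. ✗
g: □p is F, ¬p is F. ✗
h: □p is F, ¬p is F. ✗
That's 3 of 8 worlds, so 3/8.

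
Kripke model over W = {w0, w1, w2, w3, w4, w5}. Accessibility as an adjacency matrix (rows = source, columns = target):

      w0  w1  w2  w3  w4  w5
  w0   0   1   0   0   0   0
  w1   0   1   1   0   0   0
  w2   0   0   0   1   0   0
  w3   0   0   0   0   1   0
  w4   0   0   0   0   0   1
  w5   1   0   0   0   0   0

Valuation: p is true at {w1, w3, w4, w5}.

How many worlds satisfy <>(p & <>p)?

w0: successors {w1}; p & <>p there: w1:T. ✓
w1: successors {w1, w2}; p & <>p there: w1:T, w2:F. ✓
w2: successors {w3}; p & <>p there: w3:T. ✓
w3: successors {w4}; p & <>p there: w4:T. ✓
w4: successors {w5}; p & <>p there: w5:F. ✗
w5: successors {w0}; p & <>p there: w0:F. ✗
Satisfying worlds: {w0, w1, w2, w3}.

4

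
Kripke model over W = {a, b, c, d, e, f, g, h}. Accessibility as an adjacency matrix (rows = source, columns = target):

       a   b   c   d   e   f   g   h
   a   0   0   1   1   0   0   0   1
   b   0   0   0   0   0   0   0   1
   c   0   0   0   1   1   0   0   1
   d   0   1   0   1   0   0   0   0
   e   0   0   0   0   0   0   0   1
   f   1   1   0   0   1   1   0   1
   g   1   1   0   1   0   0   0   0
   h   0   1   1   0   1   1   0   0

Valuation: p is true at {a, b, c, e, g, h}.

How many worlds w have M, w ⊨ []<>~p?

a: successors {c, d, h}; <>~p there: c:T, d:T, h:T. ✓
b: successors {h}; <>~p there: h:T. ✓
c: successors {d, e, h}; <>~p there: d:T, e:F, h:T. ✗
d: successors {b, d}; <>~p there: b:F, d:T. ✗
e: successors {h}; <>~p there: h:T. ✓
f: successors {a, b, e, f, h}; <>~p there: a:T, b:F, e:F, f:T, h:T. ✗
g: successors {a, b, d}; <>~p there: a:T, b:F, d:T. ✗
h: successors {b, c, e, f}; <>~p there: b:F, c:T, e:F, f:T. ✗
Satisfying worlds: {a, b, e}.

3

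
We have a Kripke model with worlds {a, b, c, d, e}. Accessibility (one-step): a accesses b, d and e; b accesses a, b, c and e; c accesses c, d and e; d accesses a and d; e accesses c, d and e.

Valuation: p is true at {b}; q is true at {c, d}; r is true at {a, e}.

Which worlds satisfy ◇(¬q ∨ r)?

a: successors {b, d, e}; ¬q ∨ r there: b:T, d:F, e:T. ✓
b: successors {a, b, c, e}; ¬q ∨ r there: a:T, b:T, c:F, e:T. ✓
c: successors {c, d, e}; ¬q ∨ r there: c:F, d:F, e:T. ✓
d: successors {a, d}; ¬q ∨ r there: a:T, d:F. ✓
e: successors {c, d, e}; ¬q ∨ r there: c:F, d:F, e:T. ✓

{a, b, c, d, e}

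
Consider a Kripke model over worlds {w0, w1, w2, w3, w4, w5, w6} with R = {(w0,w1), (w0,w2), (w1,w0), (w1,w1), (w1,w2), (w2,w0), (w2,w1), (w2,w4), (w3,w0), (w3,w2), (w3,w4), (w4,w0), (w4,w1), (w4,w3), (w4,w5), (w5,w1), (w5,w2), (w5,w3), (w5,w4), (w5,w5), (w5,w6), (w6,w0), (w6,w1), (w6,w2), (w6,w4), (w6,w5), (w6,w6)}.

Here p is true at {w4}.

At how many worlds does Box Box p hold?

w0: successors {w1, w2}; Box p there: w1:F, w2:F. ✗
w1: successors {w0, w1, w2}; Box p there: w0:F, w1:F, w2:F. ✗
w2: successors {w0, w1, w4}; Box p there: w0:F, w1:F, w4:F. ✗
w3: successors {w0, w2, w4}; Box p there: w0:F, w2:F, w4:F. ✗
w4: successors {w0, w1, w3, w5}; Box p there: w0:F, w1:F, w3:F, w5:F. ✗
w5: successors {w1, w2, w3, w4, w5, w6}; Box p there: w1:F, w2:F, w3:F, w4:F, w5:F, w6:F. ✗
w6: successors {w0, w1, w2, w4, w5, w6}; Box p there: w0:F, w1:F, w2:F, w4:F, w5:F, w6:F. ✗
Satisfying worlds: ∅.

0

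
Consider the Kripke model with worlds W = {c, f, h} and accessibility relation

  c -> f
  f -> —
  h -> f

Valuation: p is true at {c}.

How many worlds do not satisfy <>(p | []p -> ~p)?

1

c: successors {f}; p | []p -> ~p there: f:T. ✓
f: no successors, so <>(p | []p -> ~p) fails. ✗
h: successors {f}; p | []p -> ~p there: f:T. ✓
Satisfying worlds: {c, h}.
So <>(p | []p -> ~p) fails at the other 1 world.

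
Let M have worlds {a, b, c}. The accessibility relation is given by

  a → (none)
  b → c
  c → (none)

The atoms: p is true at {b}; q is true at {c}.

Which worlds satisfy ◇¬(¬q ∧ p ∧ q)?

{b}

a: no successors, so ◇¬(¬q ∧ p ∧ q) fails. ✗
b: successors {c}; ¬(¬q ∧ p ∧ q) there: c:T. ✓
c: no successors, so ◇¬(¬q ∧ p ∧ q) fails. ✗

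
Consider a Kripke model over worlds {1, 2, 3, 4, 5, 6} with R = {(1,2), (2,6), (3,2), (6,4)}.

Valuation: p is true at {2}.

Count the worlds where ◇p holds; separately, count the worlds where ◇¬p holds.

For ◇p:
1: successors {2}; p there: 2:T. ✓
2: successors {6}; p there: 6:F. ✗
3: successors {2}; p there: 2:T. ✓
4: no successors, so ◇p fails. ✗
5: no successors, so ◇p fails. ✗
6: successors {4}; p there: 4:F. ✗
— 2 worlds.
For ◇¬p:
1: successors {2}; ¬p there: 2:F. ✗
2: successors {6}; ¬p there: 6:T. ✓
3: successors {2}; ¬p there: 2:F. ✗
4: no successors, so ◇¬p fails. ✗
5: no successors, so ◇¬p fails. ✗
6: successors {4}; ¬p there: 4:T. ✓
— 2 worlds.

2 and 2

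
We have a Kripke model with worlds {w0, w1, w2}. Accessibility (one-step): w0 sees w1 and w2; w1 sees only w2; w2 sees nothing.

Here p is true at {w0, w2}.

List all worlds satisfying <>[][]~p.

{w0, w1}

w0: successors {w1, w2}; [][]~p there: w1:T, w2:T. ✓
w1: successors {w2}; [][]~p there: w2:T. ✓
w2: no successors, so <>[][]~p fails. ✗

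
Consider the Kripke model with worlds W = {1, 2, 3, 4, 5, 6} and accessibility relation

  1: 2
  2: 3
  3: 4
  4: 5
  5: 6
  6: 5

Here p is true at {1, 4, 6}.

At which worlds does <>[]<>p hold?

1: successors {2}; []<>p there: 2:T. ✓
2: successors {3}; []<>p there: 3:F. ✗
3: successors {4}; []<>p there: 4:T. ✓
4: successors {5}; []<>p there: 5:F. ✗
5: successors {6}; []<>p there: 6:T. ✓
6: successors {5}; []<>p there: 5:F. ✗

{1, 3, 5}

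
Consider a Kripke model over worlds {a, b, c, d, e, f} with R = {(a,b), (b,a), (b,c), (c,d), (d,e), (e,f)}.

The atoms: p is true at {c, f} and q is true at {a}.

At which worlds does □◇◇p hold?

a: successors {b}; ◇◇p there: b:F. ✗
b: successors {a, c}; ◇◇p there: a:T, c:F. ✗
c: successors {d}; ◇◇p there: d:T. ✓
d: successors {e}; ◇◇p there: e:F. ✗
e: successors {f}; ◇◇p there: f:F. ✗
f: no successors, so □◇◇p holds vacuously. ✓

{c, f}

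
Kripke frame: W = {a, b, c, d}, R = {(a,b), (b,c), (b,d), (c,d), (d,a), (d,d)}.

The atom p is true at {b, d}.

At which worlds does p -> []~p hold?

a: p is F, []~p is F. ✓
b: p is T, []~p is F. ✗
c: p is F, []~p is F. ✓
d: p is T, []~p is F. ✗

{a, c}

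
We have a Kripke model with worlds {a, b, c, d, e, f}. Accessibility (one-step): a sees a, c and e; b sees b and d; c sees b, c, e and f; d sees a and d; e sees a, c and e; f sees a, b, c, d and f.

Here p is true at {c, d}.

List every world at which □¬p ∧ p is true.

∅

a: □¬p is F, p is F. ✗
b: □¬p is F, p is F. ✗
c: □¬p is F, p is T. ✗
d: □¬p is F, p is T. ✗
e: □¬p is F, p is F. ✗
f: □¬p is F, p is F. ✗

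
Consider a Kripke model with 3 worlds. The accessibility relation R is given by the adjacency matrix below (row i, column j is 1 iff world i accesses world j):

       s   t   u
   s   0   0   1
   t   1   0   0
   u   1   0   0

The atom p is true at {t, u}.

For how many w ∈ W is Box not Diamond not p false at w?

1

s: successors {u}; not Diamond not p there: u:F. ✗
t: successors {s}; not Diamond not p there: s:T. ✓
u: successors {s}; not Diamond not p there: s:T. ✓
Satisfying worlds: {t, u}.
So Box not Diamond not p fails at the other 1 world.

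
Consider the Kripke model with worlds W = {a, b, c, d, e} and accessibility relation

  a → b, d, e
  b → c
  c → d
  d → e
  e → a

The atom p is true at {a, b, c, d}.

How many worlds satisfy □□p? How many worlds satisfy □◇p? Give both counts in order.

2 and 3

For □□p:
a: successors {b, d, e}; □p there: b:T, d:F, e:T. ✗
b: successors {c}; □p there: c:T. ✓
c: successors {d}; □p there: d:F. ✗
d: successors {e}; □p there: e:T. ✓
e: successors {a}; □p there: a:F. ✗
— 2 worlds.
For □◇p:
a: successors {b, d, e}; ◇p there: b:T, d:F, e:T. ✗
b: successors {c}; ◇p there: c:T. ✓
c: successors {d}; ◇p there: d:F. ✗
d: successors {e}; ◇p there: e:T. ✓
e: successors {a}; ◇p there: a:T. ✓
— 3 worlds.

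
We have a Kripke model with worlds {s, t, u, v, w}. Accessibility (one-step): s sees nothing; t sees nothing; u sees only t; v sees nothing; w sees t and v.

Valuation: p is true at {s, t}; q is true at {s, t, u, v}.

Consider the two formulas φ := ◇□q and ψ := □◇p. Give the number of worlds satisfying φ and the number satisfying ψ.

2 and 3

For ◇□q:
s: no successors, so ◇□q fails. ✗
t: no successors, so ◇□q fails. ✗
u: successors {t}; □q there: t:T. ✓
v: no successors, so ◇□q fails. ✗
w: successors {t, v}; □q there: t:T, v:T. ✓
— 2 worlds.
For □◇p:
s: no successors, so □◇p holds vacuously. ✓
t: no successors, so □◇p holds vacuously. ✓
u: successors {t}; ◇p there: t:F. ✗
v: no successors, so □◇p holds vacuously. ✓
w: successors {t, v}; ◇p there: t:F, v:F. ✗
— 3 worlds.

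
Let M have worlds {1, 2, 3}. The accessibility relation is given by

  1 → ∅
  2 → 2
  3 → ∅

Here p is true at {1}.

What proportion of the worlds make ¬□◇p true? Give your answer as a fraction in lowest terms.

1: □◇p is T. ✗
2: □◇p is F. ✓
3: □◇p is T. ✗
That's 1 of 3 worlds, so 1/3.

1/3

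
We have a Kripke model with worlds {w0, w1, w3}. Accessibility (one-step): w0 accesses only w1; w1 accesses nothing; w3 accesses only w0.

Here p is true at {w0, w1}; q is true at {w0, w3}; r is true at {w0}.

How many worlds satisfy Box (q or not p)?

w0: successors {w1}; q or not p there: w1:F. ✗
w1: no successors, so Box (q or not p) holds vacuously. ✓
w3: successors {w0}; q or not p there: w0:T. ✓
Satisfying worlds: {w1, w3}.

2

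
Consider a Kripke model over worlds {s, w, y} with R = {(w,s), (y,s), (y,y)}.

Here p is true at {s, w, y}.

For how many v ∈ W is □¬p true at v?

1

s: no successors, so □¬p holds vacuously. ✓
w: successors {s}; ¬p there: s:F. ✗
y: successors {s, y}; ¬p there: s:F, y:F. ✗
Satisfying worlds: {s}.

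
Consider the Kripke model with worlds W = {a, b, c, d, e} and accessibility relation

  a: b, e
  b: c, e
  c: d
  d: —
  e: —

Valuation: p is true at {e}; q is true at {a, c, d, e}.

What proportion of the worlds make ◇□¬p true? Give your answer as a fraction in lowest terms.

3/5

a: successors {b, e}; □¬p there: b:F, e:T. ✓
b: successors {c, e}; □¬p there: c:T, e:T. ✓
c: successors {d}; □¬p there: d:T. ✓
d: no successors, so ◇□¬p fails. ✗
e: no successors, so ◇□¬p fails. ✗
That's 3 of 5 worlds, so 3/5.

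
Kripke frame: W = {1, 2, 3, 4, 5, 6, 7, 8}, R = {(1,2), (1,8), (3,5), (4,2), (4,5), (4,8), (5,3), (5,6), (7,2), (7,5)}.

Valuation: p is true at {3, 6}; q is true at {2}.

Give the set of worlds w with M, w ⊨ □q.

{2, 6, 8}

1: successors {2, 8}; q there: 2:T, 8:F. ✗
2: no successors, so □q holds vacuously. ✓
3: successors {5}; q there: 5:F. ✗
4: successors {2, 5, 8}; q there: 2:T, 5:F, 8:F. ✗
5: successors {3, 6}; q there: 3:F, 6:F. ✗
6: no successors, so □q holds vacuously. ✓
7: successors {2, 5}; q there: 2:T, 5:F. ✗
8: no successors, so □q holds vacuously. ✓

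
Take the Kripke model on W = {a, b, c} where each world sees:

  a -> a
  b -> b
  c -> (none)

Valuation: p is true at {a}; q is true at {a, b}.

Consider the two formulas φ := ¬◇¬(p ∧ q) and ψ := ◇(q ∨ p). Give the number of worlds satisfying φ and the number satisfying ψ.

2 and 2

For ¬◇¬(p ∧ q):
a: ◇¬(p ∧ q) is F. ✓
b: ◇¬(p ∧ q) is T. ✗
c: ◇¬(p ∧ q) is F. ✓
— 2 worlds.
For ◇(q ∨ p):
a: successors {a}; q ∨ p there: a:T. ✓
b: successors {b}; q ∨ p there: b:T. ✓
c: no successors, so ◇(q ∨ p) fails. ✗
— 2 worlds.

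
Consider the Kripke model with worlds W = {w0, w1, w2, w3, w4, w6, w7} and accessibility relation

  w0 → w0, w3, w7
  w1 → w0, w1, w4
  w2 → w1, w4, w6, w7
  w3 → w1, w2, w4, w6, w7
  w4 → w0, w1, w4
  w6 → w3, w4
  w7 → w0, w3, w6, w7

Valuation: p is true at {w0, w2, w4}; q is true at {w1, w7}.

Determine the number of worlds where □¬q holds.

w0: successors {w0, w3, w7}; ¬q there: w0:T, w3:T, w7:F. ✗
w1: successors {w0, w1, w4}; ¬q there: w0:T, w1:F, w4:T. ✗
w2: successors {w1, w4, w6, w7}; ¬q there: w1:F, w4:T, w6:T, w7:F. ✗
w3: successors {w1, w2, w4, w6, w7}; ¬q there: w1:F, w2:T, w4:T, w6:T, w7:F. ✗
w4: successors {w0, w1, w4}; ¬q there: w0:T, w1:F, w4:T. ✗
w6: successors {w3, w4}; ¬q there: w3:T, w4:T. ✓
w7: successors {w0, w3, w6, w7}; ¬q there: w0:T, w3:T, w6:T, w7:F. ✗
Satisfying worlds: {w6}.

1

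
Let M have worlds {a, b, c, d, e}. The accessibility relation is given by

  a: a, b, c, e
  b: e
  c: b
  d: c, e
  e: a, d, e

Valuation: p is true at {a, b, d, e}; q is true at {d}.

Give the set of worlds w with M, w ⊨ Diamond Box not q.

{a, c, d, e}

a: successors {a, b, c, e}; Box not q there: a:T, b:T, c:T, e:F. ✓
b: successors {e}; Box not q there: e:F. ✗
c: successors {b}; Box not q there: b:T. ✓
d: successors {c, e}; Box not q there: c:T, e:F. ✓
e: successors {a, d, e}; Box not q there: a:T, d:T, e:F. ✓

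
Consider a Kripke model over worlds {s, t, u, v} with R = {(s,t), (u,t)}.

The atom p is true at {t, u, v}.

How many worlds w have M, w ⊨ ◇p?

s: successors {t}; p there: t:T. ✓
t: no successors, so ◇p fails. ✗
u: successors {t}; p there: t:T. ✓
v: no successors, so ◇p fails. ✗
Satisfying worlds: {s, u}.

2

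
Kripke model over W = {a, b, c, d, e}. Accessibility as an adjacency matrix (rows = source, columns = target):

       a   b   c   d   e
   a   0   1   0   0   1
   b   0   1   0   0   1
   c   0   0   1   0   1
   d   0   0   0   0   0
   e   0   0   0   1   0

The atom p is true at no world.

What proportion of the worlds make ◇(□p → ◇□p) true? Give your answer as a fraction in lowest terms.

a: successors {b, e}; □p → ◇□p there: b:T, e:T. ✓
b: successors {b, e}; □p → ◇□p there: b:T, e:T. ✓
c: successors {c, e}; □p → ◇□p there: c:T, e:T. ✓
d: no successors, so ◇(□p → ◇□p) fails. ✗
e: successors {d}; □p → ◇□p there: d:F. ✗
That's 3 of 5 worlds, so 3/5.

3/5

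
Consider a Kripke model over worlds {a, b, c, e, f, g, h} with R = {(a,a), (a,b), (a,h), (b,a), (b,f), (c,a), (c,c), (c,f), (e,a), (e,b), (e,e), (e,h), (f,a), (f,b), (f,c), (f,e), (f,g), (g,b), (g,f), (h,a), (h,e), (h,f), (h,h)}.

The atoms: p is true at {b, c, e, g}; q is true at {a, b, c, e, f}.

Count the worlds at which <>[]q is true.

a: successors {a, b, h}; []q there: a:F, b:T, h:F. ✓
b: successors {a, f}; []q there: a:F, f:F. ✗
c: successors {a, c, f}; []q there: a:F, c:T, f:F. ✓
e: successors {a, b, e, h}; []q there: a:F, b:T, e:F, h:F. ✓
f: successors {a, b, c, e, g}; []q there: a:F, b:T, c:T, e:F, g:T. ✓
g: successors {b, f}; []q there: b:T, f:F. ✓
h: successors {a, e, f, h}; []q there: a:F, e:F, f:F, h:F. ✗
Satisfying worlds: {a, c, e, f, g}.

5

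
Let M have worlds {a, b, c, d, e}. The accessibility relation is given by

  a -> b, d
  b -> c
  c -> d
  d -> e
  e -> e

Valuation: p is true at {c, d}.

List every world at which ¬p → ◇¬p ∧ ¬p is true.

a: ¬p is T, ◇¬p ∧ ¬p is T. ✓
b: ¬p is T, ◇¬p ∧ ¬p is F. ✗
c: ¬p is F, ◇¬p ∧ ¬p is F. ✓
d: ¬p is F, ◇¬p ∧ ¬p is F. ✓
e: ¬p is T, ◇¬p ∧ ¬p is T. ✓

{a, c, d, e}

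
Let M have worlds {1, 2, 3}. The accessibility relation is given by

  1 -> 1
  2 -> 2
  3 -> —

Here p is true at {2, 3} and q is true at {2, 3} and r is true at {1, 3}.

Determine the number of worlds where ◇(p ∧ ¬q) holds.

0

1: successors {1}; p ∧ ¬q there: 1:F. ✗
2: successors {2}; p ∧ ¬q there: 2:F. ✗
3: no successors, so ◇(p ∧ ¬q) fails. ✗
Satisfying worlds: ∅.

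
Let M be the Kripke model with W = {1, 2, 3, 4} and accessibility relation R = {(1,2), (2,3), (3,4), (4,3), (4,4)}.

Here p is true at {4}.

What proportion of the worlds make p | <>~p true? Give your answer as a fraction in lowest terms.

1: p is F, <>~p is T. ✓
2: p is F, <>~p is T. ✓
3: p is F, <>~p is F. ✗
4: p is T, <>~p is T. ✓
That's 3 of 4 worlds, so 3/4.

3/4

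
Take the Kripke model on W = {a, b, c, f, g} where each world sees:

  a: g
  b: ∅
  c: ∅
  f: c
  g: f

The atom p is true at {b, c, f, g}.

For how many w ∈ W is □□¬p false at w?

2

a: successors {g}; □¬p there: g:F. ✗
b: no successors, so □□¬p holds vacuously. ✓
c: no successors, so □□¬p holds vacuously. ✓
f: successors {c}; □¬p there: c:T. ✓
g: successors {f}; □¬p there: f:F. ✗
Satisfying worlds: {b, c, f}.
So □□¬p fails at the other 2 worlds.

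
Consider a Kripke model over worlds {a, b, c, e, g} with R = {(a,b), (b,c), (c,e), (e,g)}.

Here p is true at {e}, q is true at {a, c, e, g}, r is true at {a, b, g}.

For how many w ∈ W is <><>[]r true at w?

a: successors {b}; <>[]r there: b:F. ✗
b: successors {c}; <>[]r there: c:T. ✓
c: successors {e}; <>[]r there: e:T. ✓
e: successors {g}; <>[]r there: g:F. ✗
g: no successors, so <><>[]r fails. ✗
Satisfying worlds: {b, c}.

2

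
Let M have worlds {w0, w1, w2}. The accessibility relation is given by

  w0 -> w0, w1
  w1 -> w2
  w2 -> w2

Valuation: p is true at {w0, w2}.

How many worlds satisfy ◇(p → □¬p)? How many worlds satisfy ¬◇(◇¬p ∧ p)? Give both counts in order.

For ◇(p → □¬p):
w0: successors {w0, w1}; p → □¬p there: w0:F, w1:T. ✓
w1: successors {w2}; p → □¬p there: w2:F. ✗
w2: successors {w2}; p → □¬p there: w2:F. ✗
— 1 world.
For ¬◇(◇¬p ∧ p):
w0: ◇(◇¬p ∧ p) is T. ✗
w1: ◇(◇¬p ∧ p) is F. ✓
w2: ◇(◇¬p ∧ p) is F. ✓
— 2 worlds.

1 and 2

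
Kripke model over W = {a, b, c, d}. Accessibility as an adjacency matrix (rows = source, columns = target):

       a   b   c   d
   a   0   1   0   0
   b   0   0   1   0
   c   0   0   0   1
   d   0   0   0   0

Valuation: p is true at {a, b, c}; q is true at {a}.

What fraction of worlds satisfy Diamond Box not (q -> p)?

a: successors {b}; Box not (q -> p) there: b:F. ✗
b: successors {c}; Box not (q -> p) there: c:F. ✗
c: successors {d}; Box not (q -> p) there: d:T. ✓
d: no successors, so Diamond Box not (q -> p) fails. ✗
That's 1 of 4 worlds, so 1/4.

1/4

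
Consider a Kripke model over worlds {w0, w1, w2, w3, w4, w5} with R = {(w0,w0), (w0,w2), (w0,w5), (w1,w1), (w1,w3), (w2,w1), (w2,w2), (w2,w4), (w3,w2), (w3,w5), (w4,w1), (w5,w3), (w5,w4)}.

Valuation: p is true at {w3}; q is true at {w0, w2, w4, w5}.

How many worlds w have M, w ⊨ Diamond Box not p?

w0: successors {w0, w2, w5}; Box not p there: w0:T, w2:T, w5:F. ✓
w1: successors {w1, w3}; Box not p there: w1:F, w3:T. ✓
w2: successors {w1, w2, w4}; Box not p there: w1:F, w2:T, w4:T. ✓
w3: successors {w2, w5}; Box not p there: w2:T, w5:F. ✓
w4: successors {w1}; Box not p there: w1:F. ✗
w5: successors {w3, w4}; Box not p there: w3:T, w4:T. ✓
Satisfying worlds: {w0, w1, w2, w3, w5}.

5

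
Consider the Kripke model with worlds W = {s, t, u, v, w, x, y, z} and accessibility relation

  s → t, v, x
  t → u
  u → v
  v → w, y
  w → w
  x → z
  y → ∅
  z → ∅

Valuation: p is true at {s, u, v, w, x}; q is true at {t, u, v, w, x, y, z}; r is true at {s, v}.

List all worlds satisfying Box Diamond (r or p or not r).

{s, t, u, w, y, z}

s: successors {t, v, x}; Diamond (r or p or not r) there: t:T, v:T, x:T. ✓
t: successors {u}; Diamond (r or p or not r) there: u:T. ✓
u: successors {v}; Diamond (r or p or not r) there: v:T. ✓
v: successors {w, y}; Diamond (r or p or not r) there: w:T, y:F. ✗
w: successors {w}; Diamond (r or p or not r) there: w:T. ✓
x: successors {z}; Diamond (r or p or not r) there: z:F. ✗
y: no successors, so Box Diamond (r or p or not r) holds vacuously. ✓
z: no successors, so Box Diamond (r or p or not r) holds vacuously. ✓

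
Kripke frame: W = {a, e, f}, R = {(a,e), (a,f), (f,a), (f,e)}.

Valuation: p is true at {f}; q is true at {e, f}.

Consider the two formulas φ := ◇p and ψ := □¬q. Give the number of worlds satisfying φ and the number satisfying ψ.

1 and 1

For ◇p:
a: successors {e, f}; p there: e:F, f:T. ✓
e: no successors, so ◇p fails. ✗
f: successors {a, e}; p there: a:F, e:F. ✗
— 1 world.
For □¬q:
a: successors {e, f}; ¬q there: e:F, f:F. ✗
e: no successors, so □¬q holds vacuously. ✓
f: successors {a, e}; ¬q there: a:T, e:F. ✗
— 1 world.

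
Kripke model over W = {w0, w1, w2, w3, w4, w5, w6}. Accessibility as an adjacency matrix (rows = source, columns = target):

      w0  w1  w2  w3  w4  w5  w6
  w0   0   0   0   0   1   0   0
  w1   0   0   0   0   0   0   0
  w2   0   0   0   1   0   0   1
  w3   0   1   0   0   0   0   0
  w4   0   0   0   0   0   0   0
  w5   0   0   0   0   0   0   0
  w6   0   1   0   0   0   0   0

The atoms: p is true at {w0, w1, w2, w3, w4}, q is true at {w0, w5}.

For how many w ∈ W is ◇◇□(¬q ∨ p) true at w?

w0: successors {w4}; ◇□(¬q ∨ p) there: w4:F. ✗
w1: no successors, so ◇◇□(¬q ∨ p) fails. ✗
w2: successors {w3, w6}; ◇□(¬q ∨ p) there: w3:T, w6:T. ✓
w3: successors {w1}; ◇□(¬q ∨ p) there: w1:F. ✗
w4: no successors, so ◇◇□(¬q ∨ p) fails. ✗
w5: no successors, so ◇◇□(¬q ∨ p) fails. ✗
w6: successors {w1}; ◇□(¬q ∨ p) there: w1:F. ✗
Satisfying worlds: {w2}.

1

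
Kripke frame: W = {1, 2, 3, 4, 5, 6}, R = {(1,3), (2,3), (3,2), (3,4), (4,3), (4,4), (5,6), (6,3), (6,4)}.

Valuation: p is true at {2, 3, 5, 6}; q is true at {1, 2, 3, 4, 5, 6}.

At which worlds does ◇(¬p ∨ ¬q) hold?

{3, 4, 6}

1: successors {3}; ¬p ∨ ¬q there: 3:F. ✗
2: successors {3}; ¬p ∨ ¬q there: 3:F. ✗
3: successors {2, 4}; ¬p ∨ ¬q there: 2:F, 4:T. ✓
4: successors {3, 4}; ¬p ∨ ¬q there: 3:F, 4:T. ✓
5: successors {6}; ¬p ∨ ¬q there: 6:F. ✗
6: successors {3, 4}; ¬p ∨ ¬q there: 3:F, 4:T. ✓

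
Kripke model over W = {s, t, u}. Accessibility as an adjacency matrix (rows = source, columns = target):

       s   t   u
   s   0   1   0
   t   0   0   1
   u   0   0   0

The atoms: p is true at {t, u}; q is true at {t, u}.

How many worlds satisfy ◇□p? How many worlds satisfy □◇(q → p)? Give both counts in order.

2 and 2

For ◇□p:
s: successors {t}; □p there: t:T. ✓
t: successors {u}; □p there: u:T. ✓
u: no successors, so ◇□p fails. ✗
— 2 worlds.
For □◇(q → p):
s: successors {t}; ◇(q → p) there: t:T. ✓
t: successors {u}; ◇(q → p) there: u:F. ✗
u: no successors, so □◇(q → p) holds vacuously. ✓
— 2 worlds.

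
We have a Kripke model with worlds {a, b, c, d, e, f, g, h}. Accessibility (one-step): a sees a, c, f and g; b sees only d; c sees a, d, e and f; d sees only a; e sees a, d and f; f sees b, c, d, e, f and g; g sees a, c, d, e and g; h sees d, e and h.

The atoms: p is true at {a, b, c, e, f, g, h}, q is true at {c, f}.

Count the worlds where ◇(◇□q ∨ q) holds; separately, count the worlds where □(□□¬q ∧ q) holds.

For ◇(◇□q ∨ q):
a: successors {a, c, f, g}; ◇□q ∨ q there: a:F, c:T, f:T, g:F. ✓
b: successors {d}; ◇□q ∨ q there: d:F. ✗
c: successors {a, d, e, f}; ◇□q ∨ q there: a:F, d:F, e:F, f:T. ✓
d: successors {a}; ◇□q ∨ q there: a:F. ✗
e: successors {a, d, f}; ◇□q ∨ q there: a:F, d:F, f:T. ✓
f: successors {b, c, d, e, f, g}; ◇□q ∨ q there: b:F, c:T, d:F, e:F, f:T, g:F. ✓
g: successors {a, c, d, e, g}; ◇□q ∨ q there: a:F, c:T, d:F, e:F, g:F. ✓
h: successors {d, e, h}; ◇□q ∨ q there: d:F, e:F, h:F. ✗
— 5 worlds.
For □(□□¬q ∧ q):
a: successors {a, c, f, g}; □□¬q ∧ q there: a:F, c:F, f:F, g:F. ✗
b: successors {d}; □□¬q ∧ q there: d:F. ✗
c: successors {a, d, e, f}; □□¬q ∧ q there: a:F, d:F, e:F, f:F. ✗
d: successors {a}; □□¬q ∧ q there: a:F. ✗
e: successors {a, d, f}; □□¬q ∧ q there: a:F, d:F, f:F. ✗
f: successors {b, c, d, e, f, g}; □□¬q ∧ q there: b:F, c:F, d:F, e:F, f:F, g:F. ✗
g: successors {a, c, d, e, g}; □□¬q ∧ q there: a:F, c:F, d:F, e:F, g:F. ✗
h: successors {d, e, h}; □□¬q ∧ q there: d:F, e:F, h:F. ✗
— 0 worlds.

5 and 0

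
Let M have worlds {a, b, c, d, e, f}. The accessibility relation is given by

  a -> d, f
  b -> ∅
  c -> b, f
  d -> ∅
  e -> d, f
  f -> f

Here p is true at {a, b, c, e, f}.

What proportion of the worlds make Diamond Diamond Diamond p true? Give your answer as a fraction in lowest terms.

a: successors {d, f}; Diamond Diamond p there: d:F, f:T. ✓
b: no successors, so Diamond Diamond Diamond p fails. ✗
c: successors {b, f}; Diamond Diamond p there: b:F, f:T. ✓
d: no successors, so Diamond Diamond Diamond p fails. ✗
e: successors {d, f}; Diamond Diamond p there: d:F, f:T. ✓
f: successors {f}; Diamond Diamond p there: f:T. ✓
That's 4 of 6 worlds, so 4/6 = 2/3.

2/3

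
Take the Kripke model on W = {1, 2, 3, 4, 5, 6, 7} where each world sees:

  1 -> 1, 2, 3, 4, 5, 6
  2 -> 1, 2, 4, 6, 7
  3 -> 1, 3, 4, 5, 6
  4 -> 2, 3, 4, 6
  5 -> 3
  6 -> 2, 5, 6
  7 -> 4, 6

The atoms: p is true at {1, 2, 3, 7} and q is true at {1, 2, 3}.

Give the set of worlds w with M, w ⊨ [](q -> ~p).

{7}

1: successors {1, 2, 3, 4, 5, 6}; q -> ~p there: 1:F, 2:F, 3:F, 4:T, 5:T, 6:T. ✗
2: successors {1, 2, 4, 6, 7}; q -> ~p there: 1:F, 2:F, 4:T, 6:T, 7:T. ✗
3: successors {1, 3, 4, 5, 6}; q -> ~p there: 1:F, 3:F, 4:T, 5:T, 6:T. ✗
4: successors {2, 3, 4, 6}; q -> ~p there: 2:F, 3:F, 4:T, 6:T. ✗
5: successors {3}; q -> ~p there: 3:F. ✗
6: successors {2, 5, 6}; q -> ~p there: 2:F, 5:T, 6:T. ✗
7: successors {4, 6}; q -> ~p there: 4:T, 6:T. ✓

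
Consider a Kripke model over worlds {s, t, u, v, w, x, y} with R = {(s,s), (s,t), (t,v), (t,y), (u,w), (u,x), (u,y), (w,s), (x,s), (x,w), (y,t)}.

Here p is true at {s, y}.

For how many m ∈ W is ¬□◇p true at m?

2

s: □◇p is T. ✗
t: □◇p is F. ✓
u: □◇p is F. ✓
v: □◇p is T. ✗
w: □◇p is T. ✗
x: □◇p is T. ✗
y: □◇p is T. ✗
Satisfying worlds: {t, u}.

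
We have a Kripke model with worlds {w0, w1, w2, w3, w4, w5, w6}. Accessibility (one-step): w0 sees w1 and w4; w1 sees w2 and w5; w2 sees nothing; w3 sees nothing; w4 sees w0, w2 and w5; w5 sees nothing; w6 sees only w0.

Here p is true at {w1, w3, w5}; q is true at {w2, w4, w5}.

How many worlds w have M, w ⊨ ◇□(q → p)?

2

w0: successors {w1, w4}; □(q → p) there: w1:F, w4:F. ✗
w1: successors {w2, w5}; □(q → p) there: w2:T, w5:T. ✓
w2: no successors, so ◇□(q → p) fails. ✗
w3: no successors, so ◇□(q → p) fails. ✗
w4: successors {w0, w2, w5}; □(q → p) there: w0:F, w2:T, w5:T. ✓
w5: no successors, so ◇□(q → p) fails. ✗
w6: successors {w0}; □(q → p) there: w0:F. ✗
Satisfying worlds: {w1, w4}.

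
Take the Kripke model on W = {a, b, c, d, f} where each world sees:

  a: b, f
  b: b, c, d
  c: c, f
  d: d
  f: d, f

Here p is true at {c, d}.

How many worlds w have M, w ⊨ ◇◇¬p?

4

a: successors {b, f}; ◇¬p there: b:T, f:T. ✓
b: successors {b, c, d}; ◇¬p there: b:T, c:T, d:F. ✓
c: successors {c, f}; ◇¬p there: c:T, f:T. ✓
d: successors {d}; ◇¬p there: d:F. ✗
f: successors {d, f}; ◇¬p there: d:F, f:T. ✓
Satisfying worlds: {a, b, c, f}.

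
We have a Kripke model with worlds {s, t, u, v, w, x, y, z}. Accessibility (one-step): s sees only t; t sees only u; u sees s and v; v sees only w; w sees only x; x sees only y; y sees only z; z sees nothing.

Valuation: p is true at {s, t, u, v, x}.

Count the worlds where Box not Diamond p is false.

s: successors {t}; not Diamond p there: t:F. ✗
t: successors {u}; not Diamond p there: u:F. ✗
u: successors {s, v}; not Diamond p there: s:F, v:T. ✗
v: successors {w}; not Diamond p there: w:F. ✗
w: successors {x}; not Diamond p there: x:T. ✓
x: successors {y}; not Diamond p there: y:T. ✓
y: successors {z}; not Diamond p there: z:T. ✓
z: no successors, so Box not Diamond p holds vacuously. ✓
Satisfying worlds: {w, x, y, z}.
So Box not Diamond p fails at the other 4 worlds.

4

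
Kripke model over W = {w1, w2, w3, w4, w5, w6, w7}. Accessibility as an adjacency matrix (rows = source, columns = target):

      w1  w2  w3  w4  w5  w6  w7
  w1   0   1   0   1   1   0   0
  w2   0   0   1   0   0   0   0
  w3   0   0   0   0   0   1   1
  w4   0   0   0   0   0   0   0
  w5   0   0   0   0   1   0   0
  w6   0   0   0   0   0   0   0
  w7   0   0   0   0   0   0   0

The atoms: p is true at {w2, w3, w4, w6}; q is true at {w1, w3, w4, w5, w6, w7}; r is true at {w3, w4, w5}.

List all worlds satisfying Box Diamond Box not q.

w1: successors {w2, w4, w5}; Diamond Box not q there: w2:F, w4:F, w5:F. ✗
w2: successors {w3}; Diamond Box not q there: w3:T. ✓
w3: successors {w6, w7}; Diamond Box not q there: w6:F, w7:F. ✗
w4: no successors, so Box Diamond Box not q holds vacuously. ✓
w5: successors {w5}; Diamond Box not q there: w5:F. ✗
w6: no successors, so Box Diamond Box not q holds vacuously. ✓
w7: no successors, so Box Diamond Box not q holds vacuously. ✓

{w2, w4, w6, w7}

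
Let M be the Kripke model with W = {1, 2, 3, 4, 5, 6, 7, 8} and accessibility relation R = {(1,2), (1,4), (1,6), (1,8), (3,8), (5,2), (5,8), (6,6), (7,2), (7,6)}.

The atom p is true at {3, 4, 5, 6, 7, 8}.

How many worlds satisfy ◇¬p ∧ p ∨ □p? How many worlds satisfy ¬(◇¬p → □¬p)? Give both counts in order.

For ◇¬p ∧ p ∨ □p:
1: ◇¬p ∧ p is F, □p is F. ✗
2: ◇¬p ∧ p is F, □p is T. ✓
3: ◇¬p ∧ p is F, □p is T. ✓
4: ◇¬p ∧ p is F, □p is T. ✓
5: ◇¬p ∧ p is T, □p is F. ✓
6: ◇¬p ∧ p is F, □p is T. ✓
7: ◇¬p ∧ p is T, □p is F. ✓
8: ◇¬p ∧ p is F, □p is T. ✓
— 7 worlds.
For ¬(◇¬p → □¬p):
1: ◇¬p → □¬p is F. ✓
2: ◇¬p → □¬p is T. ✗
3: ◇¬p → □¬p is T. ✗
4: ◇¬p → □¬p is T. ✗
5: ◇¬p → □¬p is F. ✓
6: ◇¬p → □¬p is T. ✗
7: ◇¬p → □¬p is F. ✓
8: ◇¬p → □¬p is T. ✗
— 3 worlds.

7 and 3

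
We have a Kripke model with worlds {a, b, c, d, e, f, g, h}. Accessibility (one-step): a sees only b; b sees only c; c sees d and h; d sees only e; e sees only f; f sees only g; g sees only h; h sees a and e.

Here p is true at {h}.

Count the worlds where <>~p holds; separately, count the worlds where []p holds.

7 and 1

For <>~p:
a: successors {b}; ~p there: b:T. ✓
b: successors {c}; ~p there: c:T. ✓
c: successors {d, h}; ~p there: d:T, h:F. ✓
d: successors {e}; ~p there: e:T. ✓
e: successors {f}; ~p there: f:T. ✓
f: successors {g}; ~p there: g:T. ✓
g: successors {h}; ~p there: h:F. ✗
h: successors {a, e}; ~p there: a:T, e:T. ✓
— 7 worlds.
For []p:
a: successors {b}; p there: b:F. ✗
b: successors {c}; p there: c:F. ✗
c: successors {d, h}; p there: d:F, h:T. ✗
d: successors {e}; p there: e:F. ✗
e: successors {f}; p there: f:F. ✗
f: successors {g}; p there: g:F. ✗
g: successors {h}; p there: h:T. ✓
h: successors {a, e}; p there: a:F, e:F. ✗
— 1 world.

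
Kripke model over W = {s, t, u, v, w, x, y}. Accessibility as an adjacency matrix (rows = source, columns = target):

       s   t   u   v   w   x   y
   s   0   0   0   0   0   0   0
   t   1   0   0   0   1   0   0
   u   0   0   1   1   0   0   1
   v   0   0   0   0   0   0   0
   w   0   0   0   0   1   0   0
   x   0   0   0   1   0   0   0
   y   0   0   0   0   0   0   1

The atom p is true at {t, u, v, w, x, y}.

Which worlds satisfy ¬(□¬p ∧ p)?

s: □¬p ∧ p is F. ✓
t: □¬p ∧ p is F. ✓
u: □¬p ∧ p is F. ✓
v: □¬p ∧ p is T. ✗
w: □¬p ∧ p is F. ✓
x: □¬p ∧ p is F. ✓
y: □¬p ∧ p is F. ✓

{s, t, u, w, x, y}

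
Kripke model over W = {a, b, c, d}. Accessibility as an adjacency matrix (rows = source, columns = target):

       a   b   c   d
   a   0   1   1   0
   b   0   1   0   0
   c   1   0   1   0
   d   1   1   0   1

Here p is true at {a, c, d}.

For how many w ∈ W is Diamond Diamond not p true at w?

4

a: successors {b, c}; Diamond not p there: b:T, c:F. ✓
b: successors {b}; Diamond not p there: b:T. ✓
c: successors {a, c}; Diamond not p there: a:T, c:F. ✓
d: successors {a, b, d}; Diamond not p there: a:T, b:T, d:T. ✓
Satisfying worlds: {a, b, c, d}.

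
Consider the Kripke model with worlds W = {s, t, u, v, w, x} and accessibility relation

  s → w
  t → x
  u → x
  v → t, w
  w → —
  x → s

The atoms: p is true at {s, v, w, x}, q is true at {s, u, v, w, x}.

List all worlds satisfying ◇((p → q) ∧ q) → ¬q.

s: ◇((p → q) ∧ q) is T, ¬q is F. ✗
t: ◇((p → q) ∧ q) is T, ¬q is T. ✓
u: ◇((p → q) ∧ q) is T, ¬q is F. ✗
v: ◇((p → q) ∧ q) is T, ¬q is F. ✗
w: ◇((p → q) ∧ q) is F, ¬q is F. ✓
x: ◇((p → q) ∧ q) is T, ¬q is F. ✗

{t, w}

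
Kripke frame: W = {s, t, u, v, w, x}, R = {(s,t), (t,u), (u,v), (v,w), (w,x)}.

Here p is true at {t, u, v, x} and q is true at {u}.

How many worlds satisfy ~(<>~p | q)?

4

s: <>~p | q is F. ✓
t: <>~p | q is F. ✓
u: <>~p | q is T. ✗
v: <>~p | q is T. ✗
w: <>~p | q is F. ✓
x: <>~p | q is F. ✓
Satisfying worlds: {s, t, w, x}.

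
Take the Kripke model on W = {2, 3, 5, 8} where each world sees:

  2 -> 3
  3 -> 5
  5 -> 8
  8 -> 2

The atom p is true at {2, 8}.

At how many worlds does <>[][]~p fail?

2: successors {3}; [][]~p there: 3:F. ✗
3: successors {5}; [][]~p there: 5:F. ✗
5: successors {8}; [][]~p there: 8:T. ✓
8: successors {2}; [][]~p there: 2:T. ✓
Satisfying worlds: {5, 8}.
So <>[][]~p fails at the other 2 worlds.

2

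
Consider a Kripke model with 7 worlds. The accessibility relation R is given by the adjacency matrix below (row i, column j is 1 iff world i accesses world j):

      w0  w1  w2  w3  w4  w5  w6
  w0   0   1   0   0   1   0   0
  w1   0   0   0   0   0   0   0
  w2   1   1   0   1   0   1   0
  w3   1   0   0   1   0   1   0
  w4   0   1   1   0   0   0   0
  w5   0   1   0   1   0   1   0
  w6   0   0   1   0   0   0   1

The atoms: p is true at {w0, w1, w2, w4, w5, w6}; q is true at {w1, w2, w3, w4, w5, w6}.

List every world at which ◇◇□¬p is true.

w0: successors {w1, w4}; ◇□¬p there: w1:F, w4:T. ✓
w1: no successors, so ◇◇□¬p fails. ✗
w2: successors {w0, w1, w3, w5}; ◇□¬p there: w0:T, w1:F, w3:F, w5:T. ✓
w3: successors {w0, w3, w5}; ◇□¬p there: w0:T, w3:F, w5:T. ✓
w4: successors {w1, w2}; ◇□¬p there: w1:F, w2:T. ✓
w5: successors {w1, w3, w5}; ◇□¬p there: w1:F, w3:F, w5:T. ✓
w6: successors {w2, w6}; ◇□¬p there: w2:T, w6:F. ✓

{w0, w2, w3, w4, w5, w6}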